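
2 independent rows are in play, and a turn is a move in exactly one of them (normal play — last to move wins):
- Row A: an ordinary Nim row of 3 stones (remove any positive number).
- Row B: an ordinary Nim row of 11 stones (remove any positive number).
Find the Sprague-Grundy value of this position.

8

Row A is a plain Nim row of size 3, so its Grundy value is 3.
Row B is a plain Nim row of size 11, so its Grundy value is 11.
By the Sprague-Grundy theorem, the Grundy value of a sum of independent games is the XOR of the component values.
Combined value = 3 XOR 11 = 8.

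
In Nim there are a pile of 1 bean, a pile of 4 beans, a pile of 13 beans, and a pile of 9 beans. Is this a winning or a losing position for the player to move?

Winning position

Nim-sum: 1 XOR 4 XOR 13 XOR 9 = 1.
The nim-sum is 1 ≠ 0, so this is an N-position: the player to move can win.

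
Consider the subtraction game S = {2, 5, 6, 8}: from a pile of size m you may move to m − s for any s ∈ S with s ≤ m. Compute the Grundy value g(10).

Grundy values for subtraction set {2, 5, 6, 8}:
g(0) = mex{} = 0
g(1) = mex{} = 0
g(2) = mex{0} = 1
g(3) = mex{0} = 1
g(4) = mex{1} = 0
g(5) = mex{0,1} = 2
g(6) = mex{0} = 1
g(7) = mex{0,1,2} = 3
g(8) = mex{0,1} = 2
g(9) = mex{0,1,3} = 2
g(10) = mex{0,1,2} = 3
So g(10) = 3.

3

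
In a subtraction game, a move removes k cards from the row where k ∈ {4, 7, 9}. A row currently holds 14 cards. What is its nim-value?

Compute g(0), g(1), … for moves {4, 7, 9}:
k:     0  1  2  3  4  5  6  7  8  9 10 11 12 13 14
g(k):  0  0  0  0  1  1  1  1  2  2  2  2  3  0  0
So g(14) = 0.

0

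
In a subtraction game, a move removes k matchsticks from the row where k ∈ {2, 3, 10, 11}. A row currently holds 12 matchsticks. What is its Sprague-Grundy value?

Grundy values for subtraction set {2, 3, 10, 11}:
g(0) = mex{} = 0
g(1) = mex{} = 0
g(2) = mex{0} = 1
g(3) = mex{0} = 1
g(4) = mex{0,1} = 2
g(5) = mex{1} = 0
g(6) = mex{1,2} = 0
g(7) = mex{0,2} = 1
g(8) = mex{0} = 1
g(9) = mex{0,1} = 2
g(10) = mex{0,1} = 2
g(11) = mex{0,1,2} = 3
g(12) = mex{0,1,2} = 3
So g(12) = 3.

3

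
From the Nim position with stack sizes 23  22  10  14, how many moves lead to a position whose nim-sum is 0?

3

In binary:
  10111  (23)
  10110  (22)
  01010  (10)
  01110  (14)
  -----
  00101  (5)
The overall nim-sum is X = 5. A stack of size p has a winning move iff p XOR X < p (reduce it to p XOR X).
  23: 23 XOR 5 = 18 < 23 — winning move (to 18).
  22: 22 XOR 5 = 19 < 22 — winning move (to 19).
  10: 10 XOR 5 = 15 ≥ 10 — no move.
  14: 14 XOR 5 = 11 < 14 — winning move (to 11).
That gives 3 winning moves.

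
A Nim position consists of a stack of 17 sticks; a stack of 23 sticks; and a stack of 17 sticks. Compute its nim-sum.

23

Write each in binary and XOR column by column:
  10001  (17)
  10111  (23)
  10001  (17)
  -----
  10111  (23)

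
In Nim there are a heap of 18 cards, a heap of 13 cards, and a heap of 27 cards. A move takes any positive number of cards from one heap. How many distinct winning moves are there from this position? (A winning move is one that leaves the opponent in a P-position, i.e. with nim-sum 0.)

Nim-sum: 18 ^ 13 ^ 27 = 4.
The overall nim-sum is X = 4. A heap of size p has a winning move iff p XOR X < p (reduce it to p XOR X).
  18: 18 XOR 4 = 22 ≥ 18 — no move.
  13: 13 XOR 4 = 9 < 13 — winning move (to 9).
  27: 27 XOR 4 = 31 ≥ 27 — no move.
That gives 1 winning move.

1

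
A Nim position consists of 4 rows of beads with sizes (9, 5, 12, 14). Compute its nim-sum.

14

Nim-sum: 9 XOR 5 XOR 12 XOR 14 = 14.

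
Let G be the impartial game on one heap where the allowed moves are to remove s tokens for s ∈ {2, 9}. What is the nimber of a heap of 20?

Grundy values for subtraction set {2, 9}:
k:     0  1  2  3  4  5  6  7  8  9 10 11 12 13 14 15 16 17 18 19 20
g(k):  0  0  1  1  0  0  1  1  0  2  1  0  0  1  1  0  0  1  1  0  2
So g(20) = 2.

2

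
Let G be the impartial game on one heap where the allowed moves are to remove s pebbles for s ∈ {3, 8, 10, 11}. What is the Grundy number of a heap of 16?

Grundy values for subtraction set {3, 8, 10, 11}:
k:     0  1  2  3  4  5  6  7  8  9 10 11 12 13 14 15 16
g(k):  0  0  0  1  1  1  0  0  2  1  1  3  2  2  2  3  3
So g(16) = 3.

3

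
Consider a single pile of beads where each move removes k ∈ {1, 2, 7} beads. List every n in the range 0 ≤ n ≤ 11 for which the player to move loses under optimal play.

0, 3, 6, 9

Compute g(0), g(1), … for moves {1, 2, 7}:
g(0) = mex{} = 0
g(1) = mex{0} = 1
g(2) = mex{0,1} = 2
g(3) = mex{1,2} = 0
g(4) = mex{0,2} = 1
g(5) = mex{0,1} = 2
g(6) = mex{1,2} = 0
g(7) = mex{0,2} = 1
g(8) = mex{0,1} = 2
g(9) = mex{1,2} = 0
g(10) = mex{0,2} = 1
g(11) = mex{0,1} = 2
The P-positions (g = 0) in 0..11 are 0, 3, 6, 9.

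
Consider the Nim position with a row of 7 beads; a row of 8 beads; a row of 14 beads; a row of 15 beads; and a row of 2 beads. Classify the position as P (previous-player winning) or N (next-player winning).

N-position

Nim-sum: 7 ⊕ 8 ⊕ 14 ⊕ 15 ⊕ 2 = 12.
The nim-sum is 12 ≠ 0, so this is an N-position: the player to move can win.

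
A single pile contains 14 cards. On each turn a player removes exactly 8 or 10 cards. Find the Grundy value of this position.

Grundy values for subtraction set {8, 10}:
g(0) = mex{} = 0
g(1) = mex{} = 0
g(2) = mex{} = 0
g(3) = mex{} = 0
g(4) = mex{} = 0
g(5) = mex{} = 0
g(6) = mex{} = 0
g(7) = mex{} = 0
g(8) = mex{0} = 1
g(9) = mex{0} = 1
g(10) = mex{0} = 1
g(11) = mex{0} = 1
g(12) = mex{0} = 1
g(13) = mex{0} = 1
g(14) = mex{0} = 1
So g(14) = 1.

1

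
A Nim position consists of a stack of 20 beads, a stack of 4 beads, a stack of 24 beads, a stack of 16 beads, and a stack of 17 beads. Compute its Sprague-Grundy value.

9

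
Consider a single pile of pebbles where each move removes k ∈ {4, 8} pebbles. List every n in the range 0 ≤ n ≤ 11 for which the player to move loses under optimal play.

Grundy values for subtraction set {4, 8}:
g(0) = mex{} = 0
g(1) = mex{} = 0
g(2) = mex{} = 0
g(3) = mex{} = 0
g(4) = mex{0} = 1
g(5) = mex{0} = 1
g(6) = mex{0} = 1
g(7) = mex{0} = 1
g(8) = mex{0,1} = 2
g(9) = mex{0,1} = 2
g(10) = mex{0,1} = 2
g(11) = mex{0,1} = 2
The P-positions (g = 0) in 0..11 are 0, 1, 2, 3.

0, 1, 2, 3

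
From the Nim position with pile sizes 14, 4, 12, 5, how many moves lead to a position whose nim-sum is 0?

1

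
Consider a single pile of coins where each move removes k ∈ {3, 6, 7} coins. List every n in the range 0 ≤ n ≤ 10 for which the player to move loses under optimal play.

Build the Grundy sequence with g(k) = mex{g(k−s) : s ∈ {3, 6, 7}, s ≤ k}:
k:     0  1  2  3  4  5  6  7  8  9 10
g(k):  0  0  0  1  1  1  2  2  2  3  0
The P-positions (g = 0) in 0..10 are 0, 1, 2, 10.

0, 1, 2, 10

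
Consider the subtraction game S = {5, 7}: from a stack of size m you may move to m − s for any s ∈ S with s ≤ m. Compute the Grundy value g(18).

1

Grundy values for subtraction set {5, 7}:
k:     0  1  2  3  4  5  6  7  8  9 10 11 12 13 14 15 16 17 18
g(k):  0  0  0  0  0  1  1  1  1  1  2  2  0  0  0  0  0  1  1
So g(18) = 1.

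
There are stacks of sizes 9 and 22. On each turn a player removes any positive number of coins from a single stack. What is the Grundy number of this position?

Nim-sum: 9 ^ 22 = 31.

31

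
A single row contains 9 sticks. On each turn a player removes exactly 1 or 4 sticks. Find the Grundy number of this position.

2

Grundy values for subtraction set {1, 4}:
k:     0  1  2  3  4  5  6  7  8  9
g(k):  0  1  0  1  2  0  1  0  1  2
So g(9) = 2.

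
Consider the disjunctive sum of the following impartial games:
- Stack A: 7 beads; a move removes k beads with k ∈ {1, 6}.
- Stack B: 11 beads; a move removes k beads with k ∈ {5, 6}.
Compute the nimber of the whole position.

0

For stack A, compute g(0), g(1), … with moves {1, 6}:
k:     0  1  2  3  4  5  6  7
g(k):  0  1  0  1  0  1  2  0
So g(7) = 0.
Grundy values for stack B (subtraction set {5, 6}):
g(0) = mex{} = 0
g(1) = mex{} = 0
g(2) = mex{} = 0
g(3) = mex{} = 0
g(4) = mex{} = 0
g(5) = mex{0} = 1
g(6) = mex{0} = 1
g(7) = mex{0} = 1
g(8) = mex{0} = 1
g(9) = mex{0} = 1
g(10) = mex{0,1} = 2
g(11) = mex{1} = 0
So g(11) = 0.
The value of a disjunctive sum is the nim-sum of the parts.
Combined value = 0 XOR 0 = 0.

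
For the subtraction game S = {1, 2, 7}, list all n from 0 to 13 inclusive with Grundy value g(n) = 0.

Compute g(0), g(1), … for moves {1, 2, 7}:
g(0) = mex{} = 0
g(1) = mex{0} = 1
g(2) = mex{0,1} = 2
g(3) = mex{1,2} = 0
g(4) = mex{0,2} = 1
g(5) = mex{0,1} = 2
g(6) = mex{1,2} = 0
g(7) = mex{0,2} = 1
g(8) = mex{0,1} = 2
g(9) = mex{1,2} = 0
g(10) = mex{0,2} = 1
g(11) = mex{0,1} = 2
g(12) = mex{1,2} = 0
g(13) = mex{0,2} = 1
The P-positions (g = 0) in 0..13 are 0, 3, 6, 9, 12.

0, 3, 6, 9, 12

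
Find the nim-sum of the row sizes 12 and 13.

1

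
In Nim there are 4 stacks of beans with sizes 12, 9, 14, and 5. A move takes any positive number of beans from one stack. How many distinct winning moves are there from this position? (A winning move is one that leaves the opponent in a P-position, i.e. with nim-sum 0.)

3

Write each in binary and XOR column by column:
  1100  (12)
  1001  (9)
  1110  (14)
  0101  (5)
  ----
  1110  (14)
The overall nim-sum is X = 14. A stack of size p has a winning move iff p XOR X < p (reduce it to p XOR X).
  12: 12 XOR 14 = 2 < 12 — winning move (to 2).
  9: 9 XOR 14 = 7 < 9 — winning move (to 7).
  14: 14 XOR 14 = 0 < 14 — winning move (to 0).
  5: 5 XOR 14 = 11 ≥ 5 — no move.
That gives 3 winning moves.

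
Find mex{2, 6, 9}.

0

0 is not in the set, so the mex is 0.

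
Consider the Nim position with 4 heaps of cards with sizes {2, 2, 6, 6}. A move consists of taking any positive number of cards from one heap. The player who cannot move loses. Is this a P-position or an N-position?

Write each in binary and XOR column by column:
  010  (2)
  010  (2)
  110  (6)
  110  (6)
  ---
  000  (0)
The nim-sum is 0, so this is a P-position: the player to move is in a losing position under optimal play.

P-position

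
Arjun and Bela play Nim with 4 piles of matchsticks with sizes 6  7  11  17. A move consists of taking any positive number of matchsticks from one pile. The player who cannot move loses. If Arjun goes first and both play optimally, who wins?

Arjun wins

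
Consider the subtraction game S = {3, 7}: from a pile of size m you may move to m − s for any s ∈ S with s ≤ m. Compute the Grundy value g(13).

Compute g(0), g(1), … for moves {3, 7}:
k:     0  1  2  3  4  5  6  7  8  9 10 11 12 13
g(k):  0  0  0  1  1  1  0  2  2  1  0  0  0  1
So g(13) = 1.

1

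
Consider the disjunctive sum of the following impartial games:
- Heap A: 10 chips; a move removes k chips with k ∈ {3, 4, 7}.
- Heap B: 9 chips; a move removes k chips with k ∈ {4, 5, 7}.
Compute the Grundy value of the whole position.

2

For heap A, compute g(0), g(1), … with moves {3, 4, 7}:
k:     0  1  2  3  4  5  6  7  8  9 10
g(k):  0  0  0  1  1  1  2  2  2  3  0
So g(10) = 0.
Build the Grundy sequence for heap B with g(k) = mex{g(k−s) : s ∈ {4, 5, 7}, s ≤ k}:
g(0) = mex{} = 0
g(1) = mex{} = 0
g(2) = mex{} = 0
g(3) = mex{} = 0
g(4) = mex{0} = 1
g(5) = mex{0} = 1
g(6) = mex{0} = 1
g(7) = mex{0} = 1
g(8) = mex{0,1} = 2
g(9) = mex{0,1} = 2
So g(9) = 2.
By the Sprague-Grundy theorem, the Grundy value of a sum of independent games is the XOR of the component values.
Combined value = 0 XOR 2 = 2.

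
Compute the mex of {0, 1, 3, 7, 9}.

2

The values 0, 1 are all present; 2 is the first non-negative integer missing from the set.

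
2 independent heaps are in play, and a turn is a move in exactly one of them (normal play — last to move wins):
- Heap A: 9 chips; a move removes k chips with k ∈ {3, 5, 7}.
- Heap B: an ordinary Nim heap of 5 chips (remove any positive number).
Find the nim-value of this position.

Build the Grundy sequence for heap A with g(k) = mex{g(k−s) : s ∈ {3, 5, 7}, s ≤ k}:
g(0) = mex{} = 0
g(1) = mex{} = 0
g(2) = mex{} = 0
g(3) = mex{0} = 1
g(4) = mex{0} = 1
g(5) = mex{0} = 1
g(6) = mex{0,1} = 2
g(7) = mex{0,1} = 2
g(8) = mex{0,1} = 2
g(9) = mex{0,1,2} = 3
So g(9) = 3.
Heap B is a plain Nim heap of size 5, so its Grundy value is 5.
The value of a disjunctive sum is the nim-sum of the parts.
Combined value = 3 XOR 5 = 6.

6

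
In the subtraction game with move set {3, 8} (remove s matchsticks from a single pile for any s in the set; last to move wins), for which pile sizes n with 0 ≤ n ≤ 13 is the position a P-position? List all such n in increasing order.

Compute g(0), g(1), … for moves {3, 8}:
k:     0  1  2  3  4  5  6  7  8  9 10 11 12 13
g(k):  0  0  0  1  1  1  0  0  2  1  1  0  0  0
The P-positions (g = 0) in 0..13 are 0, 1, 2, 6, 7, 11, 12, 13.

0, 1, 2, 6, 7, 11, 12, 13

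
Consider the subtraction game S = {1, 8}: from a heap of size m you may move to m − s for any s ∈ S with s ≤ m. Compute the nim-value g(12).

Grundy values for subtraction set {1, 8}:
k:     0  1  2  3  4  5  6  7  8  9 10 11 12
g(k):  0  1  0  1  0  1  0  1  2  0  1  0  1
So g(12) = 1.

1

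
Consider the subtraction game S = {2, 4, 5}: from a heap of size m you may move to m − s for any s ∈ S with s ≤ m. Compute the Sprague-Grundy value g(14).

Compute g(0), g(1), … for moves {2, 4, 5}:
g(0) = mex{} = 0
g(1) = mex{} = 0
g(2) = mex{0} = 1
g(3) = mex{0} = 1
g(4) = mex{0,1} = 2
g(5) = mex{0,1} = 2
g(6) = mex{0,1,2} = 3
g(7) = mex{1,2} = 0
g(8) = mex{1,2,3} = 0
g(9) = mex{0,2} = 1
g(10) = mex{0,2,3} = 1
g(11) = mex{0,1,3} = 2
g(12) = mex{0,1} = 2
g(13) = mex{0,1,2} = 3
g(14) = mex{1,2} = 0
So g(14) = 0.

0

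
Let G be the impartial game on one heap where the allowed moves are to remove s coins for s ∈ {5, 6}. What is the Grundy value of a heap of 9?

1

Compute g(0), g(1), … for moves {5, 6}:
g(0) = mex{} = 0
g(1) = mex{} = 0
g(2) = mex{} = 0
g(3) = mex{} = 0
g(4) = mex{} = 0
g(5) = mex{0} = 1
g(6) = mex{0} = 1
g(7) = mex{0} = 1
g(8) = mex{0} = 1
g(9) = mex{0} = 1
So g(9) = 1.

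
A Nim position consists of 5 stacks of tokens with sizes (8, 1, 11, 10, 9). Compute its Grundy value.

Compute the nim-sum pairwise:
8 ⊕ 1 = 9
9 ⊕ 11 = 2
2 ⊕ 10 = 8
8 ⊕ 9 = 1

1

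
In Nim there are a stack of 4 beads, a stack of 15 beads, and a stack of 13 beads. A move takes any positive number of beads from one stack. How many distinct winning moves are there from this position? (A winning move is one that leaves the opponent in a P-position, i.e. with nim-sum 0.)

3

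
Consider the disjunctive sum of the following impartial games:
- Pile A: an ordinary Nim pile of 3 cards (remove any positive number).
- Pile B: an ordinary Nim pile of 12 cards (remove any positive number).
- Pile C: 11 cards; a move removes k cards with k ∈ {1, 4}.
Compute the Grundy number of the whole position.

Pile A is a plain Nim pile of size 3, so its Grundy value is 3.
Pile B is a plain Nim pile of size 12, so its Grundy value is 12.
Build the Grundy sequence for pile C with g(k) = mex{g(k−s) : s ∈ {1, 4}, s ≤ k}:
k:     0  1  2  3  4  5  6  7  8  9 10 11
g(k):  0  1  0  1  2  0  1  0  1  2  0  1
So g(11) = 1.
By the Sprague-Grundy theorem, the Grundy value of a sum of independent games is the XOR of the component values.
Combined value = 3 ⊕ 12 ⊕ 1 = 14.

14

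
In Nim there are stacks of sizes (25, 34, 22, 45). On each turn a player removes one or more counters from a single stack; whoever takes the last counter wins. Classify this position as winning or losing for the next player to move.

Bitwise XOR of the heap sizes:
  011001  (25)
  100010  (34)
  010110  (22)
  101101  (45)
  ------
  000000  (0)
The nim-sum is 0, so this is a P-position: the player to move is in a losing position under optimal play.

Losing position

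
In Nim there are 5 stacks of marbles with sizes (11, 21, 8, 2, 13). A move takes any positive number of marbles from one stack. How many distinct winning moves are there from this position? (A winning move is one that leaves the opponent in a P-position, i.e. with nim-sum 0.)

Nim-sum: 11 XOR 21 XOR 8 XOR 2 XOR 13 = 25.
The overall nim-sum is X = 25. A stack of size p has a winning move iff p XOR X < p (reduce it to p XOR X).
  11: 11 XOR 25 = 18 ≥ 11 — no move.
  21: 21 XOR 25 = 12 < 21 — winning move (to 12).
  8: 8 XOR 25 = 17 ≥ 8 — no move.
  2: 2 XOR 25 = 27 ≥ 2 — no move.
  13: 13 XOR 25 = 20 ≥ 13 — no move.
That gives 1 winning move.

1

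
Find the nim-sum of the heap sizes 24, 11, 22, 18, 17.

6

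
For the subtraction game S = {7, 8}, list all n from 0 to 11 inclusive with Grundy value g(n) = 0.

0, 1, 2, 3, 4, 5, 6

Build the Grundy sequence with g(k) = mex{g(k−s) : s ∈ {7, 8}, s ≤ k}:
g(0) = mex{} = 0
g(1) = mex{} = 0
g(2) = mex{} = 0
g(3) = mex{} = 0
g(4) = mex{} = 0
g(5) = mex{} = 0
g(6) = mex{} = 0
g(7) = mex{0} = 1
g(8) = mex{0} = 1
g(9) = mex{0} = 1
g(10) = mex{0} = 1
g(11) = mex{0} = 1
The P-positions (g = 0) in 0..11 are 0, 1, 2, 3, 4, 5, 6.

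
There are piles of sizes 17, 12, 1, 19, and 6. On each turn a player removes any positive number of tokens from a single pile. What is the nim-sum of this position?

In binary:
  10001  (17)
  01100  (12)
  00001  (1)
  10011  (19)
  00110  (6)
  -----
  01001  (9)

9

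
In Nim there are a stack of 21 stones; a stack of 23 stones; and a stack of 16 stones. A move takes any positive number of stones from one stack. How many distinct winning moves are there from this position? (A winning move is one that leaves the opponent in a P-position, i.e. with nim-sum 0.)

Compute the nim-sum pairwise:
21 ⊕ 23 = 2
2 ⊕ 16 = 18
The overall nim-sum is X = 18. A stack of size p has a winning move iff p XOR X < p (reduce it to p XOR X).
  21: 21 XOR 18 = 7 < 21 — winning move (to 7).
  23: 23 XOR 18 = 5 < 23 — winning move (to 5).
  16: 16 XOR 18 = 2 < 16 — winning move (to 2).
That gives 3 winning moves.

3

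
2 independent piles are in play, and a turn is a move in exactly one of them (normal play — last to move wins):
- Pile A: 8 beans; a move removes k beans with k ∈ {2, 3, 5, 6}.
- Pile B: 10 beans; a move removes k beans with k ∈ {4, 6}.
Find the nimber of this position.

Grundy values for pile A (subtraction set {2, 3, 5, 6}):
g(0) = mex{} = 0
g(1) = mex{} = 0
g(2) = mex{0} = 1
g(3) = mex{0} = 1
g(4) = mex{0,1} = 2
g(5) = mex{0,1} = 2
g(6) = mex{0,1,2} = 3
g(7) = mex{0,1,2} = 3
g(8) = mex{1,2,3} = 0
So g(8) = 0.
For pile B, compute g(0), g(1), … with moves {4, 6}:
k:     0  1  2  3  4  5  6  7  8  9 10
g(k):  0  0  0  0  1  1  1  1  2  2  0
So g(10) = 0.
The value of a disjunctive sum is the nim-sum of the parts.
Combined value = 0 ⊕ 0 = 0.

0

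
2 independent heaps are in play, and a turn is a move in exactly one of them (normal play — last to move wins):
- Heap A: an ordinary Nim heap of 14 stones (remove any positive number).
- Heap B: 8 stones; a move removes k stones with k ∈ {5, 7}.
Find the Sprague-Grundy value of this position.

15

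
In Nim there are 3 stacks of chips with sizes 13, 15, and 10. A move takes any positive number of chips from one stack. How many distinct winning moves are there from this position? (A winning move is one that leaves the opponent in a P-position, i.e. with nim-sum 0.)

3

Compute the nim-sum pairwise:
13 ⊕ 15 = 2
2 ⊕ 10 = 8
The overall nim-sum is X = 8. A stack of size p has a winning move iff p XOR X < p (reduce it to p XOR X).
  13: 13 XOR 8 = 5 < 13 — winning move (to 5).
  15: 15 XOR 8 = 7 < 15 — winning move (to 7).
  10: 10 XOR 8 = 2 < 10 — winning move (to 2).
That gives 3 winning moves.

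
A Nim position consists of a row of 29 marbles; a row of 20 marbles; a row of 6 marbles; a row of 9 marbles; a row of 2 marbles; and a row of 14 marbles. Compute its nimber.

10

Write each in binary and XOR column by column:
  11101  (29)
  10100  (20)
  00110  (6)
  01001  (9)
  00010  (2)
  01110  (14)
  -----
  01010  (10)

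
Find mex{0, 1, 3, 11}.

2

The values 0, 1 are all present; 2 is the first non-negative integer missing from the set.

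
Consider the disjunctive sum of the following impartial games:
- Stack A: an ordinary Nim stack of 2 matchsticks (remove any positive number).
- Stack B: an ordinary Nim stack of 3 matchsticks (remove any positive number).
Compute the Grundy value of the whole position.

1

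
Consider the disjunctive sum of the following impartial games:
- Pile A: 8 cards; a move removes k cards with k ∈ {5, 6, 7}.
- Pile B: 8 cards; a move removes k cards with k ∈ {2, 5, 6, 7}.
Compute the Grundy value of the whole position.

Build the Grundy sequence for pile A with g(k) = mex{g(k−s) : s ∈ {5, 6, 7}, s ≤ k}:
g(0) = mex{} = 0
g(1) = mex{} = 0
g(2) = mex{} = 0
g(3) = mex{} = 0
g(4) = mex{} = 0
g(5) = mex{0} = 1
g(6) = mex{0} = 1
g(7) = mex{0} = 1
g(8) = mex{0} = 1
So g(8) = 1.
Build the Grundy sequence for pile B with g(k) = mex{g(k−s) : s ∈ {2, 5, 6, 7}, s ≤ k}:
g(0) = mex{} = 0
g(1) = mex{} = 0
g(2) = mex{0} = 1
g(3) = mex{0} = 1
g(4) = mex{1} = 0
g(5) = mex{0,1} = 2
g(6) = mex{0} = 1
g(7) = mex{0,1,2} = 3
g(8) = mex{0,1} = 2
So g(8) = 2.
By the Sprague-Grundy theorem, the Grundy value of a sum of independent games is the XOR of the component values.
Combined value = 1 XOR 2 = 3.

3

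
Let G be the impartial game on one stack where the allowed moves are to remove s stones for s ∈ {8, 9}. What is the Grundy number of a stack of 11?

1

Grundy values for subtraction set {8, 9}:
k:     0  1  2  3  4  5  6  7  8  9 10 11
g(k):  0  0  0  0  0  0  0  0  1  1  1  1
So g(11) = 1.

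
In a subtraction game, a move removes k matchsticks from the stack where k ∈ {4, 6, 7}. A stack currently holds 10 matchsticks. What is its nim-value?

Grundy values for subtraction set {4, 6, 7}:
k:     0  1  2  3  4  5  6  7  8  9 10
g(k):  0  0  0  0  1  1  1  1  2  2  2
So g(10) = 2.

2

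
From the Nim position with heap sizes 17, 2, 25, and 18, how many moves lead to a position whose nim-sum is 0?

3

Compute the nim-sum pairwise:
17 ^ 2 = 19
19 ^ 25 = 10
10 ^ 18 = 24
The overall nim-sum is X = 24. A heap of size p has a winning move iff p XOR X < p (reduce it to p XOR X).
  17: 17 XOR 24 = 9 < 17 — winning move (to 9).
  2: 2 XOR 24 = 26 ≥ 2 — no move.
  25: 25 XOR 24 = 1 < 25 — winning move (to 1).
  18: 18 XOR 24 = 10 < 18 — winning move (to 10).
That gives 3 winning moves.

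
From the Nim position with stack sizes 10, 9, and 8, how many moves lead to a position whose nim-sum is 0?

3

Compute the nim-sum pairwise:
10 ^ 9 = 3
3 ^ 8 = 11
The overall nim-sum is X = 11. A stack of size p has a winning move iff p XOR X < p (reduce it to p XOR X).
  10: 10 XOR 11 = 1 < 10 — winning move (to 1).
  9: 9 XOR 11 = 2 < 9 — winning move (to 2).
  8: 8 XOR 11 = 3 < 8 — winning move (to 3).
That gives 3 winning moves.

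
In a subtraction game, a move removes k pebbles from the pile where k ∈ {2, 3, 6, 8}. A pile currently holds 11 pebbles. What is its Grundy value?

Build the Grundy sequence with g(k) = mex{g(k−s) : s ∈ {2, 3, 6, 8}, s ≤ k}:
g(0) = mex{} = 0
g(1) = mex{} = 0
g(2) = mex{0} = 1
g(3) = mex{0} = 1
g(4) = mex{0,1} = 2
g(5) = mex{1} = 0
g(6) = mex{0,1,2} = 3
g(7) = mex{0,2} = 1
g(8) = mex{0,1,3} = 2
g(9) = mex{0,1,3} = 2
g(10) = mex{1,2} = 0
g(11) = mex{0,1,2} = 3
So g(11) = 3.

3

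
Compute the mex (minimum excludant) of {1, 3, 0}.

The values 0, 1 are all present; 2 is the first non-negative integer missing from the set.

2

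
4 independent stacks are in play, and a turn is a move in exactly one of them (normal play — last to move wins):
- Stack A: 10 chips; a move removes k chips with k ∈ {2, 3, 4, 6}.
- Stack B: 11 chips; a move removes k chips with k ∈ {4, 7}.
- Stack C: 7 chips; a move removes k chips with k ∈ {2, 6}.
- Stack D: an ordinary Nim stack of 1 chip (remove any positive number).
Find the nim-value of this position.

1

For stack A, compute g(0), g(1), … with moves {2, 3, 4, 6}:
g(0) = mex{} = 0
g(1) = mex{} = 0
g(2) = mex{0} = 1
g(3) = mex{0} = 1
g(4) = mex{0,1} = 2
g(5) = mex{0,1} = 2
g(6) = mex{0,1,2} = 3
g(7) = mex{0,1,2} = 3
g(8) = mex{1,2,3} = 0
g(9) = mex{1,2,3} = 0
g(10) = mex{0,2,3} = 1
So g(10) = 1.
Build the Grundy sequence for stack B with g(k) = mex{g(k−s) : s ∈ {4, 7}, s ≤ k}:
g(0) = mex{} = 0
g(1) = mex{} = 0
g(2) = mex{} = 0
g(3) = mex{} = 0
g(4) = mex{0} = 1
g(5) = mex{0} = 1
g(6) = mex{0} = 1
g(7) = mex{0} = 1
g(8) = mex{0,1} = 2
g(9) = mex{0,1} = 2
g(10) = mex{0,1} = 2
g(11) = mex{1} = 0
So g(11) = 0.
Grundy values for stack C (subtraction set {2, 6}):
g(0) = mex{} = 0
g(1) = mex{} = 0
g(2) = mex{0} = 1
g(3) = mex{0} = 1
g(4) = mex{1} = 0
g(5) = mex{1} = 0
g(6) = mex{0} = 1
g(7) = mex{0} = 1
So g(7) = 1.
Stack D is a plain Nim stack of size 1, so its Grundy value is 1.
The value of a disjunctive sum is the nim-sum of the parts.
Combined value = 1 XOR 0 XOR 1 XOR 1 = 1.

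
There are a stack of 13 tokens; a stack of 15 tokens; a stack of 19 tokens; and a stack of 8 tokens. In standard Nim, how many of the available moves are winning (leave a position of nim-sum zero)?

In binary:
  01101  (13)
  01111  (15)
  10011  (19)
  01000  (8)
  -----
  11001  (25)
The overall nim-sum is X = 25. A stack of size p has a winning move iff p XOR X < p (reduce it to p XOR X).
  13: 13 XOR 25 = 20 ≥ 13 — no move.
  15: 15 XOR 25 = 22 ≥ 15 — no move.
  19: 19 XOR 25 = 10 < 19 — winning move (to 10).
  8: 8 XOR 25 = 17 ≥ 8 — no move.
That gives 1 winning move.

1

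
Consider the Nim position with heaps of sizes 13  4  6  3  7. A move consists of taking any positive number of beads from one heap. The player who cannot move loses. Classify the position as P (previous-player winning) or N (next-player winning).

N-position

In binary:
  1101  (13)
  0100  (4)
  0110  (6)
  0011  (3)
  0111  (7)
  ----
  1011  (11)
The nim-sum is 11 ≠ 0, so this is an N-position: the player to move can win.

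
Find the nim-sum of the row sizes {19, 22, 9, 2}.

14

Bitwise XOR of the heap sizes:
  10011  (19)
  10110  (22)
  01001  (9)
  00010  (2)
  -----
  01110  (14)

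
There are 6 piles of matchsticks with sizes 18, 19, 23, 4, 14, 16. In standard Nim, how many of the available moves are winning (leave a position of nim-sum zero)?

1

Bitwise XOR of the heap sizes:
  10010  (18)
  10011  (19)
  10111  (23)
  00100  (4)
  01110  (14)
  10000  (16)
  -----
  01100  (12)
The overall nim-sum is X = 12. A pile of size p has a winning move iff p XOR X < p (reduce it to p XOR X).
  18: 18 XOR 12 = 30 ≥ 18 — no move.
  19: 19 XOR 12 = 31 ≥ 19 — no move.
  23: 23 XOR 12 = 27 ≥ 23 — no move.
  4: 4 XOR 12 = 8 ≥ 4 — no move.
  14: 14 XOR 12 = 2 < 14 — winning move (to 2).
  16: 16 XOR 12 = 28 ≥ 16 — no move.
That gives 1 winning move.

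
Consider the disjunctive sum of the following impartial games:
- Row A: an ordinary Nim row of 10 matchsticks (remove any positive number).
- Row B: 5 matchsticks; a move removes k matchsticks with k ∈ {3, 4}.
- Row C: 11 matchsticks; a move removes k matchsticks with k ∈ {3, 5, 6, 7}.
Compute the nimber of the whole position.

11

Row A is a plain Nim row of size 10, so its Grundy value is 10.
For row B, compute g(0), g(1), … with moves {3, 4}:
g(0) = mex{} = 0
g(1) = mex{} = 0
g(2) = mex{} = 0
g(3) = mex{0} = 1
g(4) = mex{0} = 1
g(5) = mex{0} = 1
So g(5) = 1.
Grundy values for row C (subtraction set {3, 5, 6, 7}):
k:     0  1  2  3  4  5  6  7  8  9 10 11
g(k):  0  0  0  1  1  1  2  2  2  3  0  0
So g(11) = 0.
The value of a disjunctive sum is the nim-sum of the parts.
Combined value = 10 ⊕ 1 ⊕ 0 = 11.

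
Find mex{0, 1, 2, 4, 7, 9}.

3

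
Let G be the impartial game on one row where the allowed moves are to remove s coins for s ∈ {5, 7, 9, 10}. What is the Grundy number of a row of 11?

Grundy values for subtraction set {5, 7, 9, 10}:
k:     0  1  2  3  4  5  6  7  8  9 10 11
g(k):  0  0  0  0  0  1  1  1  1  1  2  2
So g(11) = 2.

2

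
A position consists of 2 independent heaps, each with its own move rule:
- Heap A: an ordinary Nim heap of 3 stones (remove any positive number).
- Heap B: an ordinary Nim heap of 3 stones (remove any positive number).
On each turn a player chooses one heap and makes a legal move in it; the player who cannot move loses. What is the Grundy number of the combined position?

Heap A is a plain Nim heap of size 3, so its Grundy value is 3.
Heap B is a plain Nim heap of size 3, so its Grundy value is 3.
By the Sprague-Grundy theorem, the Grundy value of a sum of independent games is the XOR of the component values.
Combined value = 3 XOR 3 = 0.

0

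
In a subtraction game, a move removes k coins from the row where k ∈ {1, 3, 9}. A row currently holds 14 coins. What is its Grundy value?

Build the Grundy sequence with g(k) = mex{g(k−s) : s ∈ {1, 3, 9}, s ≤ k}:
k:     0  1  2  3  4  5  6  7  8  9 10 11 12 13 14
g(k):  0  1  0  1  0  1  0  1  0  1  0  1  0  1  0
So g(14) = 0.

0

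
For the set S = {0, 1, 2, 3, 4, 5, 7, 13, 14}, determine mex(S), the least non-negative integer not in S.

6

The values 0, 1, 2, 3, 4, 5 are all present; 6 is the first non-negative integer missing from the set.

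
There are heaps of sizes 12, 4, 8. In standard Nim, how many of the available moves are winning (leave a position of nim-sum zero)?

0

Bitwise XOR of the heap sizes:
  1100  (12)
  0100  (4)
  1000  (8)
  ----
  0000  (0)
The nim-sum is already 0, so every move leaves a nonzero nim-sum — there are no winning moves.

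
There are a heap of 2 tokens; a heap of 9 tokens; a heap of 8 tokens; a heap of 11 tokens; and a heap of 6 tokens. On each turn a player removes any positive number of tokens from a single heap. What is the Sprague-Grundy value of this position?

Compute the nim-sum pairwise:
2 ^ 9 = 11
11 ^ 8 = 3
3 ^ 11 = 8
8 ^ 6 = 14

14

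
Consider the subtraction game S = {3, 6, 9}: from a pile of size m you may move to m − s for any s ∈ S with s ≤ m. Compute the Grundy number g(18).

Grundy values for subtraction set {3, 6, 9}:
k:     0  1  2  3  4  5  6  7  8  9 10 11 12 13 14 15 16 17 18
g(k):  0  0  0  1  1  1  2  2  2  3  3  3  0  0  0  1  1  1  2
So g(18) = 2.

2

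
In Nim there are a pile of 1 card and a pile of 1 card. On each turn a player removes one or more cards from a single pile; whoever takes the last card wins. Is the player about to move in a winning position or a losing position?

Compute the nim-sum pairwise:
1 XOR 1 = 0
The nim-sum is 0, so this is a P-position: the player to move is in a losing position under optimal play.

Losing position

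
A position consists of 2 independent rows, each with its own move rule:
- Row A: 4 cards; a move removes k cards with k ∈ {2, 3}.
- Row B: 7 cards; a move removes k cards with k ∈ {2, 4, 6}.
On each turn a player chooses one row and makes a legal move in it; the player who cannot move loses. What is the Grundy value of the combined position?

1

Grundy values for row A (subtraction set {2, 3}):
k:     0  1  2  3  4
g(k):  0  0  1  1  2
So g(4) = 2.
Grundy values for row B (subtraction set {2, 4, 6}):
k:     0  1  2  3  4  5  6  7
g(k):  0  0  1  1  2  2  3  3
So g(7) = 3.
By the Sprague-Grundy theorem, the Grundy value of a sum of independent games is the XOR of the component values.
Combined value = 2 XOR 3 = 1.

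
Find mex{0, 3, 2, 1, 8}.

The values 0, 1, 2, 3 are all present; 4 is the first non-negative integer missing from the set.

4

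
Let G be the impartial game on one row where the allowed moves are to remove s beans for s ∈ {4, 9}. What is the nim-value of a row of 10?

Grundy values for subtraction set {4, 9}:
g(0) = mex{} = 0
g(1) = mex{} = 0
g(2) = mex{} = 0
g(3) = mex{} = 0
g(4) = mex{0} = 1
g(5) = mex{0} = 1
g(6) = mex{0} = 1
g(7) = mex{0} = 1
g(8) = mex{1} = 0
g(9) = mex{0,1} = 2
g(10) = mex{0,1} = 2
So g(10) = 2.

2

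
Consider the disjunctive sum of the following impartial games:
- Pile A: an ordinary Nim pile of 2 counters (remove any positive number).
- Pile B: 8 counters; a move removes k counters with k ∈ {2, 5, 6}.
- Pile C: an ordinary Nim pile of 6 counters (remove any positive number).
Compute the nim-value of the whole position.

Pile A is a plain Nim pile of size 2, so its Grundy value is 2.
Build the Grundy sequence for pile B with g(k) = mex{g(k−s) : s ∈ {2, 5, 6}, s ≤ k}:
k:     0  1  2  3  4  5  6  7  8
g(k):  0  0  1  1  0  2  1  3  0
So g(8) = 0.
Pile C is a plain Nim pile of size 6, so its Grundy value is 6.
By the Sprague-Grundy theorem, the Grundy value of a sum of independent games is the XOR of the component values.
Combined value = 2 ⊕ 0 ⊕ 6 = 4.

4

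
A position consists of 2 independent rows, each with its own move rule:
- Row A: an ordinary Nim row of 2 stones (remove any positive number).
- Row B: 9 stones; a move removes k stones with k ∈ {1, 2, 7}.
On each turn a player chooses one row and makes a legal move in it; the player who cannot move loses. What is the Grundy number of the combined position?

2

Row A is a plain Nim row of size 2, so its Grundy value is 2.
Build the Grundy sequence for row B with g(k) = mex{g(k−s) : s ∈ {1, 2, 7}, s ≤ k}:
g(0) = mex{} = 0
g(1) = mex{0} = 1
g(2) = mex{0,1} = 2
g(3) = mex{1,2} = 0
g(4) = mex{0,2} = 1
g(5) = mex{0,1} = 2
g(6) = mex{1,2} = 0
g(7) = mex{0,2} = 1
g(8) = mex{0,1} = 2
g(9) = mex{1,2} = 0
So g(9) = 0.
By the Sprague-Grundy theorem, the Grundy value of a sum of independent games is the XOR of the component values.
Combined value = 2 ⊕ 0 = 2.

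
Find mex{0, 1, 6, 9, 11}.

2

The values 0, 1 are all present; 2 is the first non-negative integer missing from the set.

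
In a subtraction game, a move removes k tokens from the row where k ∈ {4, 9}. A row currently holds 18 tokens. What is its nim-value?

1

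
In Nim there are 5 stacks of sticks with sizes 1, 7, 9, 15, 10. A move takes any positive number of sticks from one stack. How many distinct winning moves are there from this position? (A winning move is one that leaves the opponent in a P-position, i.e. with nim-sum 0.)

3

Write each in binary and XOR column by column:
  0001  (1)
  0111  (7)
  1001  (9)
  1111  (15)
  1010  (10)
  ----
  1010  (10)
The overall nim-sum is X = 10. A stack of size p has a winning move iff p XOR X < p (reduce it to p XOR X).
  1: 1 XOR 10 = 11 ≥ 1 — no move.
  7: 7 XOR 10 = 13 ≥ 7 — no move.
  9: 9 XOR 10 = 3 < 9 — winning move (to 3).
  15: 15 XOR 10 = 5 < 15 — winning move (to 5).
  10: 10 XOR 10 = 0 < 10 — winning move (to 0).
That gives 3 winning moves.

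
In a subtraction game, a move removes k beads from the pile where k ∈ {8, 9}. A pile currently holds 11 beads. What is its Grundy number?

Build the Grundy sequence with g(k) = mex{g(k−s) : s ∈ {8, 9}, s ≤ k}:
g(0) = mex{} = 0
g(1) = mex{} = 0
g(2) = mex{} = 0
g(3) = mex{} = 0
g(4) = mex{} = 0
g(5) = mex{} = 0
g(6) = mex{} = 0
g(7) = mex{} = 0
g(8) = mex{0} = 1
g(9) = mex{0} = 1
g(10) = mex{0} = 1
g(11) = mex{0} = 1
So g(11) = 1.

1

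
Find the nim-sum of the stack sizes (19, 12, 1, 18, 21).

Nim-sum: 19 ^ 12 ^ 1 ^ 18 ^ 21 = 25.

25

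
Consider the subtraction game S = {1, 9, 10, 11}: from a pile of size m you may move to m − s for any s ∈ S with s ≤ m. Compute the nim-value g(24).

0

Grundy values for subtraction set {1, 9, 10, 11}:
k:     0  1  2  3  4  5  6  7  8  9 10 11 12 13 14 15 16 17 18 19 20 21 22 23 24
g(k):  0  1  0  1  0  1  0  1  0  1  2  3  2  3  2  3  2  3  2  3  0  1  0  1  0
So g(24) = 0.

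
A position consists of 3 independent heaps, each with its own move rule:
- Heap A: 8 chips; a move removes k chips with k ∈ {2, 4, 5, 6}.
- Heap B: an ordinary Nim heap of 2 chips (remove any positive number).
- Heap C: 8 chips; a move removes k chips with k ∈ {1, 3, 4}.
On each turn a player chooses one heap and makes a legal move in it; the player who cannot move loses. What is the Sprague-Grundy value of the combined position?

3

For heap A, compute g(0), g(1), … with moves {2, 4, 5, 6}:
k:     0  1  2  3  4  5  6  7  8
g(k):  0  0  1  1  2  2  3  3  0
So g(8) = 0.
Heap B is a plain Nim heap of size 2, so its Grundy value is 2.
For heap C, compute g(0), g(1), … with moves {1, 3, 4}:
k:     0  1  2  3  4  5  6  7  8
g(k):  0  1  0  1  2  3  2  0  1
So g(8) = 1.
The value of a disjunctive sum is the nim-sum of the parts.
Combined value = 0 XOR 2 XOR 1 = 3.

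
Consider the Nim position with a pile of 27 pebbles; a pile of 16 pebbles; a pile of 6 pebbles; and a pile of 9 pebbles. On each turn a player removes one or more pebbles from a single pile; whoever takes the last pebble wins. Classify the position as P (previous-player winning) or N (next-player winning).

Compute the nim-sum pairwise:
27 ^ 16 = 11
11 ^ 6 = 13
13 ^ 9 = 4
The nim-sum is 4 ≠ 0, so this is an N-position: the player to move can win.

N-position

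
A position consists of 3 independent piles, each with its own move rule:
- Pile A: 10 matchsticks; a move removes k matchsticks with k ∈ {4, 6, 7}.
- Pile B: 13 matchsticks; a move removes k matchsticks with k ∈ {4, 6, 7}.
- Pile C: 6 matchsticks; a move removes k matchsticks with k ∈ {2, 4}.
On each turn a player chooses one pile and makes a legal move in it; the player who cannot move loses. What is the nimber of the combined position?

Build the Grundy sequence for pile A with g(k) = mex{g(k−s) : s ∈ {4, 6, 7}, s ≤ k}:
k:     0  1  2  3  4  5  6  7  8  9 10
g(k):  0  0  0  0  1  1  1  1  2  2  2
So g(10) = 2.
For pile B, compute g(0), g(1), … with moves {4, 6, 7}:
g(0) = mex{} = 0
g(1) = mex{} = 0
g(2) = mex{} = 0
g(3) = mex{} = 0
g(4) = mex{0} = 1
g(5) = mex{0} = 1
g(6) = mex{0} = 1
g(7) = mex{0} = 1
g(8) = mex{0,1} = 2
g(9) = mex{0,1} = 2
g(10) = mex{0,1} = 2
g(11) = mex{1} = 0
g(12) = mex{1,2} = 0
g(13) = mex{1,2} = 0
So g(13) = 0.
Build the Grundy sequence for pile C with g(k) = mex{g(k−s) : s ∈ {2, 4}, s ≤ k}:
g(0) = mex{} = 0
g(1) = mex{} = 0
g(2) = mex{0} = 1
g(3) = mex{0} = 1
g(4) = mex{0,1} = 2
g(5) = mex{0,1} = 2
g(6) = mex{1,2} = 0
So g(6) = 0.
The value of a disjunctive sum is the nim-sum of the parts.
Combined value = 2 XOR 0 XOR 0 = 2.

2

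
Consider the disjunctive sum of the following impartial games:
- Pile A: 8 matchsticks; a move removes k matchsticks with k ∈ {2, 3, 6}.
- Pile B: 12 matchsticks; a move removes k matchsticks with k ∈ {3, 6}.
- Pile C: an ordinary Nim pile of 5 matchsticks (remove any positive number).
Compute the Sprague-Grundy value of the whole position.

Grundy values for pile A (subtraction set {2, 3, 6}):
k:     0  1  2  3  4  5  6  7  8
g(k):  0  0  1  1  2  0  3  1  2
So g(8) = 2.
Build the Grundy sequence for pile B with g(k) = mex{g(k−s) : s ∈ {3, 6}, s ≤ k}:
g(0) = mex{} = 0
g(1) = mex{} = 0
g(2) = mex{} = 0
g(3) = mex{0} = 1
g(4) = mex{0} = 1
g(5) = mex{0} = 1
g(6) = mex{0,1} = 2
g(7) = mex{0,1} = 2
g(8) = mex{0,1} = 2
g(9) = mex{1,2} = 0
g(10) = mex{1,2} = 0
g(11) = mex{1,2} = 0
g(12) = mex{0,2} = 1
So g(12) = 1.
Pile C is a plain Nim pile of size 5, so its Grundy value is 5.
The value of a disjunctive sum is the nim-sum of the parts.
Combined value = 2 ⊕ 1 ⊕ 5 = 6.

6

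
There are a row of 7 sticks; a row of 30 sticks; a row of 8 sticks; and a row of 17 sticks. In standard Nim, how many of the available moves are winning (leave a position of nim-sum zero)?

0

Compute the nim-sum pairwise:
7 XOR 30 = 25
25 XOR 8 = 17
17 XOR 17 = 0
The nim-sum is already 0, so every move leaves a nonzero nim-sum — there are no winning moves.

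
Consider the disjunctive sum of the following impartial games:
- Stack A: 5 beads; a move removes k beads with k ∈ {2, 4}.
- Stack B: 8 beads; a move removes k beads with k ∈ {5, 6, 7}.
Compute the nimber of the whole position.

Grundy values for stack A (subtraction set {2, 4}):
g(0) = mex{} = 0
g(1) = mex{} = 0
g(2) = mex{0} = 1
g(3) = mex{0} = 1
g(4) = mex{0,1} = 2
g(5) = mex{0,1} = 2
So g(5) = 2.
Grundy values for stack B (subtraction set {5, 6, 7}):
g(0) = mex{} = 0
g(1) = mex{} = 0
g(2) = mex{} = 0
g(3) = mex{} = 0
g(4) = mex{} = 0
g(5) = mex{0} = 1
g(6) = mex{0} = 1
g(7) = mex{0} = 1
g(8) = mex{0} = 1
So g(8) = 1.
The value of a disjunctive sum is the nim-sum of the parts.
Combined value = 2 XOR 1 = 3.

3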